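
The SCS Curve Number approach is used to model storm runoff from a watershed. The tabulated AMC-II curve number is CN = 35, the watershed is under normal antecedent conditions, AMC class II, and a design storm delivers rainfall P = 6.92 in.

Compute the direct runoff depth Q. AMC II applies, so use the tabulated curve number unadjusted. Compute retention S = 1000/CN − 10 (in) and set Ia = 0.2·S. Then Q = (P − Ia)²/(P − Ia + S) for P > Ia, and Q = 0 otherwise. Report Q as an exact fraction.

Q = 314721/666925 in ≈ 0.472 in

Average conditions: CN = 35 (no AMC adjustment).
S = 1000/35 − 10 = 130/7 in ≈ 18.571 in
Initial abstraction Ia = S/5 = (130/7)/5 = 26/7 ≈ 3.714 in
Since P=6.920 > Ia=3.714: effective rainfall P−Ia = 561/175 in
Q = (561/175)²/((561/175) + 130/7) = (314721/30625)/(3811/175) = 314721/666925 in ≈ 0.472 in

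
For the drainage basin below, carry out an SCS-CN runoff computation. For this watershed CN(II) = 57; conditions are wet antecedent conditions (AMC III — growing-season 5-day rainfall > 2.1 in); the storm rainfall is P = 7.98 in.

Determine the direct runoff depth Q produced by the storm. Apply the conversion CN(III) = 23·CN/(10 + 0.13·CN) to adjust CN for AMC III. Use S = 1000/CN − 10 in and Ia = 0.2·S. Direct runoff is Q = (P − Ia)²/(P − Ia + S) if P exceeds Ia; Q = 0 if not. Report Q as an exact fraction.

CN(III) from CN(II)=57: (23·57)/(10 + 0.13·57) = 131100/1741 ≈ 75.302
Retention S: 1000/CN − 10 with CN=75.302 → S = 4300/1311 ≈ 3.280 in
Initial abstraction Ia = S/5 = (4300/1311)/5 = 860/1311 ≈ 0.656 in
Excess rainfall: 7.980 − 0.656 = 7.324 in; P > Ia so Q > 0
Q: (480089/65550)² ÷ (695089/65550) = 230485447921/45563083950 in (≈ 5.059 in)

Q = 230485447921/45563083950 in ≈ 5.059 in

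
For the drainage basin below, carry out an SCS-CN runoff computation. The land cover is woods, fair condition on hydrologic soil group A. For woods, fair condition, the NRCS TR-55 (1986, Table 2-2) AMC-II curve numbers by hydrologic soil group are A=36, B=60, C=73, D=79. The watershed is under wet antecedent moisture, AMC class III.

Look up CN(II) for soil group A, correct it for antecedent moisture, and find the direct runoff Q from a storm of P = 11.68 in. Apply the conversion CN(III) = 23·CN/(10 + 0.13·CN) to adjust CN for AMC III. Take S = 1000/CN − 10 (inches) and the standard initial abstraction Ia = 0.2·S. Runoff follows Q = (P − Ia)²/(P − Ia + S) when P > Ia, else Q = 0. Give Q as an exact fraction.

Q = 687593284/119599425 in ≈ 5.749 in

NRCS table: woods, fair condition, soil group A → CN(II) = 36
CN(III) from CN(II)=36: (23·36)/(10 + 0.13·36) = 20700/367 ≈ 56.403
S = 1000/(20700/367) − 10 = 1600/207 in ≈ 7.729 in
Initial abstraction Ia = S/5 = (1600/207)/5 = 320/207 ≈ 1.546 in
Since P=11.680 > Ia=1.546: effective rainfall P−Ia = 52444/5175 in
Q: (52444/5175)² ÷ (92444/5175) = 687593284/119599425 in (≈ 5.749 in)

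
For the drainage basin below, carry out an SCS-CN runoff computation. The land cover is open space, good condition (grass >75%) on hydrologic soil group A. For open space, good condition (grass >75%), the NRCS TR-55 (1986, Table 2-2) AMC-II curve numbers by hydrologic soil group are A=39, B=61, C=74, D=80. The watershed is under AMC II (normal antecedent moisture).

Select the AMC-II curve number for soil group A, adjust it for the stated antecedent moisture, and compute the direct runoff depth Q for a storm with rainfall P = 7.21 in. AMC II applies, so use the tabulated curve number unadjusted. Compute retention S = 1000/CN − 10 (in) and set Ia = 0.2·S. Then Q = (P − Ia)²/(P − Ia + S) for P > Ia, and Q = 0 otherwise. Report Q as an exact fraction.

Q = 253414561/299984100 in ≈ 0.845 in

NRCS table: open space, good condition (grass >75%), soil group A → CN(II) = 39
AMC II — tabulated CN = 39 applies directly.
Max retention: S = 1000/39 − 10 = 610/39 in (≈ 15.641 in)
Ia = 0.2S: 0.2·15.641 = 3.128 in (exactly 122/39)
Excess rainfall: 7.210 − 3.128 = 4.082 in; P > Ia so Q > 0
Q: (15919/3900)² ÷ (76919/3900) = 253414561/299984100 in (≈ 0.845 in)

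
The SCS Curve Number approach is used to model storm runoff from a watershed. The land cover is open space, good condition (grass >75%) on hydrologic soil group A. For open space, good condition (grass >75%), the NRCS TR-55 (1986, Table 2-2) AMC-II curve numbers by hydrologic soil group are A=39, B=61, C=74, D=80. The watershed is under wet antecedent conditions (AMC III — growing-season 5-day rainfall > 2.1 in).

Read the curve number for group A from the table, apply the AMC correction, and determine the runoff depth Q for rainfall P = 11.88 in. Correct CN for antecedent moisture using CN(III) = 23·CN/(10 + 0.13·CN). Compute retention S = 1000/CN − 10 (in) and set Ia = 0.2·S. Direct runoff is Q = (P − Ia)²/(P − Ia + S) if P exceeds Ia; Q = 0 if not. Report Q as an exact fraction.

Q = 55653056281/8710071825 in ≈ 6.390 in

NRCS table: open space, good condition (grass >75%), soil group A → CN(II) = 39
CN(III) from CN(II)=39: (23·39)/(10 + 0.13·39) = 89700/1507 ≈ 59.522
Max retention: S = 1000/(89700/1507) − 10 = 6100/897 in (≈ 6.800 in)
Ia = 0.2·(6100/897) = 1220/897 in ≈ 1.360 in
Since P=11.880 > Ia=1.360: effective rainfall P−Ia = 235909/22425 in
Q: (235909/22425)² ÷ (388409/22425) = 55653056281/8710071825 in (≈ 6.390 in)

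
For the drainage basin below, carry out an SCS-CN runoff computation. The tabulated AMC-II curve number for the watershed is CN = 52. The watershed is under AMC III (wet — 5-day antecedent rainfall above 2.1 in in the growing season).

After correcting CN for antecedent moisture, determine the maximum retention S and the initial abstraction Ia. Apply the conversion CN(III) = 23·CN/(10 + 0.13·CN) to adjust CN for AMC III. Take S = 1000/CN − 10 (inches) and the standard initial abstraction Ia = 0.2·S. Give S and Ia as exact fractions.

S = 1200/299 in ≈ 4.013 in; Ia = 240/299 in ≈ 0.803 in

Wet (AMC III): CN(III) = 23·52/(10 + 0.13·52) = 1196/(419/25) = 29900/419 ≈ 71.360
S = 1000/(29900/419) − 10 = 1200/299 in ≈ 4.013 in
Initial abstraction Ia = S/5 = (1200/299)/5 = 240/299 ≈ 0.803 in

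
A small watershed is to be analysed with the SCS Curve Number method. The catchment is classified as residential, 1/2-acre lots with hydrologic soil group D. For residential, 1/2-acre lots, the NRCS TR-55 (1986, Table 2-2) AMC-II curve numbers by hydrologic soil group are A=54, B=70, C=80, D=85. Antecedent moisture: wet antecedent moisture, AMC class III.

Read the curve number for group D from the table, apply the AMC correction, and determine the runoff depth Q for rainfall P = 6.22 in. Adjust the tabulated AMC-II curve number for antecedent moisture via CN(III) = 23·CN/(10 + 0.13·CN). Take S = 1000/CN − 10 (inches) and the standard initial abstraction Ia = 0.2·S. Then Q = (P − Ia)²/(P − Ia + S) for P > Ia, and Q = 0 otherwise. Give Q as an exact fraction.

NRCS table: residential, 1/2-acre lots, soil group D → CN(II) = 85
Wet (AMC III): CN(III) = 23·85/(10 + 0.13·85) = 1955/(421/20) = 39100/421 ≈ 92.874
Retention S: 1000/CN − 10 with CN=92.874 → S = 300/391 ≈ 0.767 in
Ia = 0.2·(300/391) = 60/391 in ≈ 0.153 in
Excess rainfall: 6.220 − 0.153 = 6.067 in; P > Ia so Q > 0
Q = (118601/19550)²/((118601/19550) + 300/391) = (14066197201/382202500)/(133601/19550) = 14066197201/2611899550 in ≈ 5.385 in

Q = 14066197201/2611899550 in ≈ 5.385 in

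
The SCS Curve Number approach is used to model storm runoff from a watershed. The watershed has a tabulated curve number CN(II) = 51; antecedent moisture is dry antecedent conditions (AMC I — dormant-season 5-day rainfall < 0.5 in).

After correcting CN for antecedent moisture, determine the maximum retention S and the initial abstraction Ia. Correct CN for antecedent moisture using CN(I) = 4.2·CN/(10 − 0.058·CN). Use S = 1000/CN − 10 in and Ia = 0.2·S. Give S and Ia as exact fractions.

S = 3500/153 in ≈ 22.876 in; Ia = 700/153 in ≈ 4.575 in

Dry (AMC I): CN(I) = 4.2·51/(10 − 0.058·51) = (1071/5)/(3521/500) = 15300/503 ≈ 30.417
S = 1000/(15300/503) − 10 = 3500/153 in ≈ 22.876 in
Ia = 0.2S: 0.2·22.876 = 4.575 in (exactly 700/153)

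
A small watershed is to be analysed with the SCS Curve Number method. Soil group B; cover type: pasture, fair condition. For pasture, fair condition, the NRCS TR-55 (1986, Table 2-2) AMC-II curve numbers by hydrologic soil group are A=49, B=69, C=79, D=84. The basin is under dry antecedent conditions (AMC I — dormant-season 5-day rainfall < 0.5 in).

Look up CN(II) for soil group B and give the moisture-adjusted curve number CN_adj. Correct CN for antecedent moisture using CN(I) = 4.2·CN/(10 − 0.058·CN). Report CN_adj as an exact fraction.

CN_adj = 144900/2999 ≈ 48.316

NRCS table: pasture, fair condition, soil group B → CN(II) = 69
CN(I) from CN(II)=69: (4.2·69)/(10 − 0.058·69) = 144900/2999 ≈ 48.316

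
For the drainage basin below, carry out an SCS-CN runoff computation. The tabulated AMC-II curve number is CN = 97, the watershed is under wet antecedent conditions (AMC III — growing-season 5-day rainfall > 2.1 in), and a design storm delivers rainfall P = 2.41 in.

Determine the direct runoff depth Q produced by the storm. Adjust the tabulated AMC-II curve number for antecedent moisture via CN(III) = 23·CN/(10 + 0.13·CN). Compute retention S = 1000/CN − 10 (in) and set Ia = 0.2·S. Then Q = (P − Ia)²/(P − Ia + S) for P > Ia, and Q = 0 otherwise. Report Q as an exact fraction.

CN(III) from CN(II)=97: (23·97)/(10 + 0.13·97) = 223100/2261 ≈ 98.673
Retention S: 1000/CN − 10 with CN=98.673 → S = 300/2231 ≈ 0.134 in
Ia = 0.2S: 0.2·0.134 = 0.027 in (exactly 60/2231)
Since P=2.410 > Ia=0.027: effective rainfall P−Ia = 531671/223100 in
Q: (531671/223100)² ÷ (561671/223100) = 282674052241/125308800100 in (≈ 2.256 in)

Q = 282674052241/125308800100 in ≈ 2.256 in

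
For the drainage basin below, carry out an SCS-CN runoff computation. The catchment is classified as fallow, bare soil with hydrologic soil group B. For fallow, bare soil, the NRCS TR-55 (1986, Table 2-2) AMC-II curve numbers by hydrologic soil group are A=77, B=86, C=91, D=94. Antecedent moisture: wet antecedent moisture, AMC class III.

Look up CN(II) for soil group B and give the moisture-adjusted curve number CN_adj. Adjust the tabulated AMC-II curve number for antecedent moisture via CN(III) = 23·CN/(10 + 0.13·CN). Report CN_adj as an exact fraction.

CN_adj = 98900/1059 ≈ 93.390

NRCS table: fallow, bare soil, soil group B → CN(II) = 86
Adjust CN=86 to AMC III: 23·86/(10 + 0.13·86) → 1978 ÷ (1059/50) = 98900/1059 ≈ 93.390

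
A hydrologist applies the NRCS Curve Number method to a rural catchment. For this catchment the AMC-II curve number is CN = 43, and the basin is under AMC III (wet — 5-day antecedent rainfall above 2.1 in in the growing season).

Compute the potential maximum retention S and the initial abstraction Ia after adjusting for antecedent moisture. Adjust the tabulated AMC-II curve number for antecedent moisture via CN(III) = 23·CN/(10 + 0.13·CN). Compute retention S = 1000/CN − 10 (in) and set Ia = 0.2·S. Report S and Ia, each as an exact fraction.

Adjust CN=43 to AMC III: 23·43/(10 + 0.13·43) → 989 ÷ (1559/100) = 98900/1559 ≈ 63.438
Retention S: 1000/CN − 10 with CN=63.438 → S = 5700/989 ≈ 5.763 in
Ia = 0.2S: 0.2·5.763 = 1.153 in (exactly 1140/989)

S = 5700/989 in ≈ 5.763 in; Ia = 1140/989 in ≈ 1.153 in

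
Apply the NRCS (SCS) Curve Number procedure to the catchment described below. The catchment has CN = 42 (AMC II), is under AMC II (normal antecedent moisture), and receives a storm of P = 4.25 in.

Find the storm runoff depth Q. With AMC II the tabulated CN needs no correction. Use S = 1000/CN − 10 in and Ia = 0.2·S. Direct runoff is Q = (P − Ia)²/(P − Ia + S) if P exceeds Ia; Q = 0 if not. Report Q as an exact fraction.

Average conditions: CN = 42 (no AMC adjustment).
Retention S: 1000/CN − 10 with CN=42.000 → S = 290/21 ≈ 13.810 in
Initial abstraction Ia = S/5 = (290/21)/5 = 58/21 ≈ 2.762 in
P − Ia = 4.250 − 2.762 = 125/84 ≈ 1.488 in (> 0, runoff occurs)
Q: (125/84)² ÷ (1285/84) = 3125/21588 in (≈ 0.145 in)

Q = 3125/21588 in ≈ 0.145 in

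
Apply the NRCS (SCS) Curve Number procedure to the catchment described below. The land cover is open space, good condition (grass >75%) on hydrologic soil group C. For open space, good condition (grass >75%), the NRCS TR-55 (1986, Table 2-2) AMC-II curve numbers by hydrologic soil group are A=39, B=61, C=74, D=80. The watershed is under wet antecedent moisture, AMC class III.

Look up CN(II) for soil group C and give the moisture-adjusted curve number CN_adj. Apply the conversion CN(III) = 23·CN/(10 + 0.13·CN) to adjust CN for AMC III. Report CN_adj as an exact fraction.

NRCS table: open space, good condition (grass >75%), soil group C → CN(II) = 74
Adjust CN=74 to AMC III: 23·74/(10 + 0.13·74) → 1702 ÷ (981/50) = 85100/981 ≈ 86.748

CN_adj = 85100/981 ≈ 86.748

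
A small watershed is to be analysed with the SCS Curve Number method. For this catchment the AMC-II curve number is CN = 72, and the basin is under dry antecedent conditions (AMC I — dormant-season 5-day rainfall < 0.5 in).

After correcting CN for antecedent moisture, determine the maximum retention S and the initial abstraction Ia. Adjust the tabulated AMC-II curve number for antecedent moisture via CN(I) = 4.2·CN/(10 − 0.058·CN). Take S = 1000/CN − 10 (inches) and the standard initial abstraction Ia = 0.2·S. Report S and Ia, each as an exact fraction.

Dry (AMC I): CN(I) = 4.2·72/(10 − 0.058·72) = (1512/5)/(728/125) = 675/13 ≈ 51.923
S = 1000/(675/13) − 10 = 250/27 in ≈ 9.259 in
Ia = 0.2S: 0.2·9.259 = 1.852 in (exactly 50/27)

S = 250/27 in ≈ 9.259 in; Ia = 50/27 in ≈ 1.852 in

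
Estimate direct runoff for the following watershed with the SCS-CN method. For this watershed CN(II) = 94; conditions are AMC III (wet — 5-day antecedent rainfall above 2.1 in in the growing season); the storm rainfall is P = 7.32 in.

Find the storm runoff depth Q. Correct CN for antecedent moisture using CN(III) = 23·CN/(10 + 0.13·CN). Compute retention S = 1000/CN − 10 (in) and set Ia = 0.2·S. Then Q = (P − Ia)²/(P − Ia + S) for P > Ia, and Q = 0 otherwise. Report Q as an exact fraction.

Q = 4282524481/612035175 in ≈ 6.997 in

Adjust CN=94 to AMC III: 23·94/(10 + 0.13·94) → 2162 ÷ (1111/50) = 108100/1111 ≈ 97.300
Max retention: S = 1000/(108100/1111) − 10 = 300/1081 in (≈ 0.278 in)
Ia = 0.2S: 0.2·0.278 = 0.056 in (exactly 60/1081)
P − Ia = 7.320 − 0.056 = 196323/27025 ≈ 7.264 in (> 0, runoff occurs)
Q: (196323/27025)² ÷ (203823/27025) = 4282524481/612035175 in (≈ 6.997 in)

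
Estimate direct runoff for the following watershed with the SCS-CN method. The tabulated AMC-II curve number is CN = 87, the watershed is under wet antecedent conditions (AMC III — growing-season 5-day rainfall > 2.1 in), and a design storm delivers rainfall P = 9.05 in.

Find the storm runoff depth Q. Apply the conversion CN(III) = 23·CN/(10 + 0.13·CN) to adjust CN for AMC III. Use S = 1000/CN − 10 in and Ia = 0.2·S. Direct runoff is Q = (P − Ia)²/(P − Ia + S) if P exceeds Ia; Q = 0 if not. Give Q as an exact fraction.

CN(III) from CN(II)=87: (23·87)/(10 + 0.13·87) = 200100/2131 ≈ 93.900
Max retention: S = 1000/(200100/2131) − 10 = 1300/2001 in (≈ 0.650 in)
Ia = 0.2S: 0.2·0.650 = 0.130 in (exactly 260/2001)
Since P=9.050 > Ia=0.130: effective rainfall P−Ia = 356981/40020 in
Q = (356981/40020)²/((356981/40020) + 1300/2001) = (127435434361/1601600400)/(382981/40020) = 127435434361/15326899620 in ≈ 8.314 in

Q = 127435434361/15326899620 in ≈ 8.314 in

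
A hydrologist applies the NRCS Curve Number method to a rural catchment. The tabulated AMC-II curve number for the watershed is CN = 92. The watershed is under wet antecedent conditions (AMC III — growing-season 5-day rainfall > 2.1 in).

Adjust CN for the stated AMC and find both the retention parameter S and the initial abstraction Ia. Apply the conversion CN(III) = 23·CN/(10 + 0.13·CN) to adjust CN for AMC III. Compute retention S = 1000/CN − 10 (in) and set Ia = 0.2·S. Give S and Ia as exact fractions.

S = 200/529 in ≈ 0.378 in; Ia = 40/529 in ≈ 0.076 in

CN(III) from CN(II)=92: (23·92)/(10 + 0.13·92) = 52900/549 ≈ 96.357
Max retention: S = 1000/(52900/549) − 10 = 200/529 in (≈ 0.378 in)
Ia = 0.2·(200/529) = 40/529 in ≈ 0.076 in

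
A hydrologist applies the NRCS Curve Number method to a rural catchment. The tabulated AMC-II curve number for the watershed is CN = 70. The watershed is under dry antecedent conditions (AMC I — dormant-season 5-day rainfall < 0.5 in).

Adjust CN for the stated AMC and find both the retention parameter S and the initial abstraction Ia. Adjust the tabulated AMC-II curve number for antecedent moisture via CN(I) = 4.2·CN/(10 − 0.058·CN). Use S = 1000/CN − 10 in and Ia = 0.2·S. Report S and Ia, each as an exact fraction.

CN(I) from CN(II)=70: (4.2·70)/(10 − 0.058·70) = 4900/99 ≈ 49.495
Max retention: S = 1000/(4900/99) − 10 = 500/49 in (≈ 10.204 in)
Initial abstraction Ia = S/5 = (500/49)/5 = 100/49 ≈ 2.041 in

S = 500/49 in ≈ 10.204 in; Ia = 100/49 in ≈ 2.041 in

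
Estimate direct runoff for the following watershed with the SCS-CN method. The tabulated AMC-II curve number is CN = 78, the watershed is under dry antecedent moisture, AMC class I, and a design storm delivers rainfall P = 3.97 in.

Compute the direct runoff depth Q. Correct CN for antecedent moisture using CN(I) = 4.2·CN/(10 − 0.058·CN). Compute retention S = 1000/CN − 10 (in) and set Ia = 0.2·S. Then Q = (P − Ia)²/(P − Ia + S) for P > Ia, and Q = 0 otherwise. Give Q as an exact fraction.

Q = 46286510449/62665211700 in ≈ 0.739 in

CN(I) from CN(II)=78: (4.2·78)/(10 − 0.058·78) = 81900/1369 ≈ 59.825
Max retention: S = 1000/(81900/1369) − 10 = 5500/819 in (≈ 6.716 in)
Initial abstraction Ia = S/5 = (5500/819)/5 = 1100/819 ≈ 1.343 in
P − Ia = 3.970 − 1.343 = 215143/81900 ≈ 2.627 in (> 0, runoff occurs)
Runoff Q = (P−Ia)²/(P−Ia+S) = (2.627)²/(2.627+6.716) = 46286510449/62665211700 ≈ 0.739 in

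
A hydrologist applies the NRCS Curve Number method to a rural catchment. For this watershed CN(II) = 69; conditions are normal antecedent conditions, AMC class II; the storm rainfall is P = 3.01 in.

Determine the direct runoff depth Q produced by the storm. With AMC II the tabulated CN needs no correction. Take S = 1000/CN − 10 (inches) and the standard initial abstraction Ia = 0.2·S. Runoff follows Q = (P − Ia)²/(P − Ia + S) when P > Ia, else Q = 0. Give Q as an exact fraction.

CN(II) = 69; AMC II needs no correction.
Retention S: 1000/CN − 10 with CN=69.000 → S = 310/69 ≈ 4.493 in
Initial abstraction Ia = S/5 = (310/69)/5 = 62/69 ≈ 0.899 in
Since P=3.010 > Ia=0.899: effective rainfall P−Ia = 14569/6900 in
Q = (14569/6900)²/((14569/6900) + 310/69) = (212255761/47610000)/(45569/6900) = 212255761/314426100 in ≈ 0.675 in

Q = 212255761/314426100 in ≈ 0.675 in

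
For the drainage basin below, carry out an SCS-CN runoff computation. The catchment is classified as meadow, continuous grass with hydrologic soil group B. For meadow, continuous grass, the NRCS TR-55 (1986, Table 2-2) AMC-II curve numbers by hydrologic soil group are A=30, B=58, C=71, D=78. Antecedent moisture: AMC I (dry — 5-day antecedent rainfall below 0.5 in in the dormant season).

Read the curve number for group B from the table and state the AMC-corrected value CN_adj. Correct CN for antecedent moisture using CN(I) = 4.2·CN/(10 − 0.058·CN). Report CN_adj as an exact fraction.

CN_adj = 2900/79 ≈ 36.709

NRCS table: meadow, continuous grass, soil group B → CN(II) = 58
Dry (AMC I): CN(I) = 4.2·58/(10 − 0.058·58) = (1218/5)/(1659/250) = 2900/79 ≈ 36.709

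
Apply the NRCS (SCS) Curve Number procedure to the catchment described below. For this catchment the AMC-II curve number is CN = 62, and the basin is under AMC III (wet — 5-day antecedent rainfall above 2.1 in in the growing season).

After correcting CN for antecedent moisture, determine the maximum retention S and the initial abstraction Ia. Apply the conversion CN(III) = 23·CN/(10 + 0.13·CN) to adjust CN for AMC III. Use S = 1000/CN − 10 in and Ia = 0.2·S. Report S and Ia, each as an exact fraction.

S = 1900/713 in ≈ 2.665 in; Ia = 380/713 in ≈ 0.533 in

CN(III) from CN(II)=62: (23·62)/(10 + 0.13·62) = 71300/903 ≈ 78.959
S = 1000/(71300/903) − 10 = 1900/713 in ≈ 2.665 in
Ia = 0.2·(1900/713) = 380/713 in ≈ 0.533 in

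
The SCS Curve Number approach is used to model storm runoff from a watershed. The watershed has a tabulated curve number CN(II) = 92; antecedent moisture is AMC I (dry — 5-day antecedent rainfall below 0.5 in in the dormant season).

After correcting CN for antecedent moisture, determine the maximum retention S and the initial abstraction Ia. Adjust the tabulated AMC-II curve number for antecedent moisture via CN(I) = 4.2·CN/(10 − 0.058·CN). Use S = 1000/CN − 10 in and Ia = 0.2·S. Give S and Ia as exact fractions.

Adjust CN=92 to AMC I: 4.2·92/(10 − 0.058·92) → (1932/5) ÷ (583/125) = 48300/583 ≈ 82.847
Max retention: S = 1000/(48300/583) − 10 = 1000/483 in (≈ 2.070 in)
Ia = 0.2S: 0.2·2.070 = 0.414 in (exactly 200/483)

S = 1000/483 in ≈ 2.070 in; Ia = 200/483 in ≈ 0.414 in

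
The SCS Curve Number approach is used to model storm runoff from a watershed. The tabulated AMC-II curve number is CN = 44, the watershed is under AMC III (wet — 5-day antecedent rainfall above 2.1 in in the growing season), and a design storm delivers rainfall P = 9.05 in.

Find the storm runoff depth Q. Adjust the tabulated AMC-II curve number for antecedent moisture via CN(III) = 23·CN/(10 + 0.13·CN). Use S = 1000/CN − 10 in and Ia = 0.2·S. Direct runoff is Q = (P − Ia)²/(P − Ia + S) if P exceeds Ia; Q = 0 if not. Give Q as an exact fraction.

Q = 1615477249/345056580 in ≈ 4.682 in

Adjust CN=44 to AMC III: 23·44/(10 + 0.13·44) → 1012 ÷ (393/25) = 25300/393 ≈ 64.377
Retention S: 1000/CN − 10 with CN=64.377 → S = 1400/253 ≈ 5.534 in
Initial abstraction Ia = S/5 = (1400/253)/5 = 280/253 ≈ 1.107 in
Since P=9.050 > Ia=1.107: effective rainfall P−Ia = 40193/5060 in
Q: (40193/5060)² ÷ (68193/5060) = 1615477249/345056580 in (≈ 4.682 in)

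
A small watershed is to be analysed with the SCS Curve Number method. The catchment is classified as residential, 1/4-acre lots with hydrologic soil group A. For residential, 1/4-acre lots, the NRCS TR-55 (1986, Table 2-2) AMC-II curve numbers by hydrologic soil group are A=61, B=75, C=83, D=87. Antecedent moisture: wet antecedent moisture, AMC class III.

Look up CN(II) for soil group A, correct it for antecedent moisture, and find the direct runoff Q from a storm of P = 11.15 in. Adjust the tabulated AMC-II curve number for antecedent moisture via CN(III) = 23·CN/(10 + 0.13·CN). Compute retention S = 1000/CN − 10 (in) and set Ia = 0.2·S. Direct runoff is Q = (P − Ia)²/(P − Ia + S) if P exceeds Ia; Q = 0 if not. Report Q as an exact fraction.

Q = 88368858361/10530048140 in ≈ 8.392 in

NRCS table: residential, 1/4-acre lots, soil group A → CN(II) = 61
Adjust CN=61 to AMC III: 23·61/(10 + 0.13·61) → 1403 ÷ (1793/100) = 140300/1793 ≈ 78.249
Max retention: S = 1000/(140300/1793) − 10 = 3900/1403 in (≈ 2.780 in)
Ia = 0.2S: 0.2·2.780 = 0.556 in (exactly 780/1403)
Excess rainfall: 11.150 − 0.556 = 10.594 in; P > Ia so Q > 0
Q: (297269/28060)² ÷ (375269/28060) = 88368858361/10530048140 in (≈ 8.392 in)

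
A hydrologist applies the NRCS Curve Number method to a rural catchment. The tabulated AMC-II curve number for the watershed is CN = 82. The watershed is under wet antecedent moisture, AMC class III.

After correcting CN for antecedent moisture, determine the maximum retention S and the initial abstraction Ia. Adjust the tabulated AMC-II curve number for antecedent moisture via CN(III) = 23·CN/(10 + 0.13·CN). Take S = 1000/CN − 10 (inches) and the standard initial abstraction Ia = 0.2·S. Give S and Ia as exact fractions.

S = 900/943 in ≈ 0.954 in; Ia = 180/943 in ≈ 0.191 in

Wet (AMC III): CN(III) = 23·82/(10 + 0.13·82) = 1886/(1033/50) = 94300/1033 ≈ 91.288
S = 1000/(94300/1033) − 10 = 900/943 in ≈ 0.954 in
Ia = 0.2·(900/943) = 180/943 in ≈ 0.191 in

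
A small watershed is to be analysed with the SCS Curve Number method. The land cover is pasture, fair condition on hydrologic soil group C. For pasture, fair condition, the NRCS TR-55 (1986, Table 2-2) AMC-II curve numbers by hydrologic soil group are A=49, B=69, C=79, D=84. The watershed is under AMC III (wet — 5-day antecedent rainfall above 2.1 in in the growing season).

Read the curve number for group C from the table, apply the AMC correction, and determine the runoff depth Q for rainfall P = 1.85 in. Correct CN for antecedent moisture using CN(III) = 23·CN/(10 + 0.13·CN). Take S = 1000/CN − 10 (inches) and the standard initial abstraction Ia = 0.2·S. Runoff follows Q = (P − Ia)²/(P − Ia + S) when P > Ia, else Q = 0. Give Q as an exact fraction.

NRCS table: pasture, fair condition, soil group C → CN(II) = 79
Wet (AMC III): CN(III) = 23·79/(10 + 0.13·79) = 1817/(2027/100) = 181700/2027 ≈ 89.640
S = 1000/(181700/2027) − 10 = 2100/1817 in ≈ 1.156 in
Ia = 0.2·(2100/1817) = 420/1817 in ≈ 0.231 in
P − Ia = 1.850 − 0.231 = 58829/36340 ≈ 1.619 in (> 0, runoff occurs)
Q: (58829/36340)² ÷ (100829/36340) = 3460851241/3664125860 in (≈ 0.945 in)

Q = 3460851241/3664125860 in ≈ 0.945 in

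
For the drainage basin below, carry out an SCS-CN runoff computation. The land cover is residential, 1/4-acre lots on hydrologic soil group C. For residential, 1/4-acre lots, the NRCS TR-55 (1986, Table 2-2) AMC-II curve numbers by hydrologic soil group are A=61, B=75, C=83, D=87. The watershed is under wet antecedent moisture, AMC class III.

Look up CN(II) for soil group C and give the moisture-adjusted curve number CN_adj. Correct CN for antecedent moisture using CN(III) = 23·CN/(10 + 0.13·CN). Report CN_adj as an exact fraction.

NRCS table: residential, 1/4-acre lots, soil group C → CN(II) = 83
Wet (AMC III): CN(III) = 23·83/(10 + 0.13·83) = 1909/(2079/100) = 190900/2079 ≈ 91.823

CN_adj = 190900/2079 ≈ 91.823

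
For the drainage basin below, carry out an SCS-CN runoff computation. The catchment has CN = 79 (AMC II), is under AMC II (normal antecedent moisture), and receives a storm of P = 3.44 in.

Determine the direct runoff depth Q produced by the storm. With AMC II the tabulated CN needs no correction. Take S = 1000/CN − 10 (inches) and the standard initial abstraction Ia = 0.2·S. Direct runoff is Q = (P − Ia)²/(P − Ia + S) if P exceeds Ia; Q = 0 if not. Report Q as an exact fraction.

AMC II — tabulated CN = 79 applies directly.
Retention S: 1000/CN − 10 with CN=79.000 → S = 210/79 ≈ 2.658 in
Initial abstraction Ia = S/5 = (210/79)/5 = 42/79 ≈ 0.532 in
Since P=3.440 > Ia=0.532: effective rainfall P−Ia = 5744/1975 in
Q: (5744/1975)² ÷ (10994/1975) = 16496768/10856575 in (≈ 1.520 in)

Q = 16496768/10856575 in ≈ 1.520 in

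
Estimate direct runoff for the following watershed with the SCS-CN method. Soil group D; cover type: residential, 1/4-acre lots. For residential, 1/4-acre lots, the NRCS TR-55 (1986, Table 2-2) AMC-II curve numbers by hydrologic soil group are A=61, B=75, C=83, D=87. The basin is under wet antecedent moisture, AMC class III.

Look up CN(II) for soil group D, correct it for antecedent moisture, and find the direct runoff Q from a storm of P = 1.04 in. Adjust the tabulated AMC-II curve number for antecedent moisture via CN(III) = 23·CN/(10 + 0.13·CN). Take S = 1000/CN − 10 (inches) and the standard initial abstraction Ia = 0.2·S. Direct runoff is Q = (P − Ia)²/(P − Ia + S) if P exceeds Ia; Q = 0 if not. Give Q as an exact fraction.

Q = 79716026/150125025 in ≈ 0.531 in

NRCS table: residential, 1/4-acre lots, soil group D → CN(II) = 87
CN(III) from CN(II)=87: (23·87)/(10 + 0.13·87) = 200100/2131 ≈ 93.900
Max retention: S = 1000/(200100/2131) − 10 = 1300/2001 in (≈ 0.650 in)
Ia = 0.2S: 0.2·0.650 = 0.130 in (exactly 260/2001)
Since P=1.040 > Ia=0.130: effective rainfall P−Ia = 45526/50025 in
Q = (45526/50025)²/((45526/50025) + 1300/2001) = (2072616676/2502500625)/(78026/50025) = 79716026/150125025 in ≈ 0.531 in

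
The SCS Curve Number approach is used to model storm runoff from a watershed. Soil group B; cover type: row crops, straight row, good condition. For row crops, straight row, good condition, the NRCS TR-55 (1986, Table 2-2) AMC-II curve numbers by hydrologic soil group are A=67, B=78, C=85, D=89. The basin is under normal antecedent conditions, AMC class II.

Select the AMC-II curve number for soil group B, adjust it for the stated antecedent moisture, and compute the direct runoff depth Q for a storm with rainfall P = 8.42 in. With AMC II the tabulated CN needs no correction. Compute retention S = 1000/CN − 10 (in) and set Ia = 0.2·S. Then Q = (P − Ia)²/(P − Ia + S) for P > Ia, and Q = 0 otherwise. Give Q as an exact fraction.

NRCS table: row crops, straight row, good condition, soil group B → CN(II) = 78
Average conditions: CN = 78 (no AMC adjustment).
S = 1000/78 − 10 = 110/39 in ≈ 2.821 in
Initial abstraction Ia = S/5 = (110/39)/5 = 22/39 ≈ 0.564 in
Excess rainfall: 8.420 − 0.564 = 7.856 in; P > Ia so Q > 0
Runoff Q = (P−Ia)²/(P−Ia+S) = (7.856)²/(7.856+2.821) = 234671761/40597050 ≈ 5.781 in

Q = 234671761/40597050 in ≈ 5.781 in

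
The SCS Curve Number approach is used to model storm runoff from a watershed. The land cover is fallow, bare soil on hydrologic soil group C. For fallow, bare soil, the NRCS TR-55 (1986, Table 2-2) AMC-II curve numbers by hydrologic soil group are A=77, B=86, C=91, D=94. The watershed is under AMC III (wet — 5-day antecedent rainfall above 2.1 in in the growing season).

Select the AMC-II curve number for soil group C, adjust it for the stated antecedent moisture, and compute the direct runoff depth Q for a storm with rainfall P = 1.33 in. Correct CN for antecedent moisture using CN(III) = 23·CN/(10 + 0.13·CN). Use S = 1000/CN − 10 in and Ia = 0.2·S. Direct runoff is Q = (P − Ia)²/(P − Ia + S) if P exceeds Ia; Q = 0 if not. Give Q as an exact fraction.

Q = 67792016161/73332231700 in ≈ 0.924 in

NRCS table: fallow, bare soil, soil group C → CN(II) = 91
Adjust CN=91 to AMC III: 23·91/(10 + 0.13·91) → 2093 ÷ (2183/100) = 209300/2183 ≈ 95.877
Max retention: S = 1000/(209300/2183) − 10 = 900/2093 in (≈ 0.430 in)
Initial abstraction Ia = S/5 = (900/2093)/5 = 180/2093 ≈ 0.086 in
Excess rainfall: 1.330 − 0.086 = 1.244 in; P > Ia so Q > 0
Q = (260369/209300)²/((260369/209300) + 900/2093) = (67792016161/43806490000)/(350369/209300) = 67792016161/73332231700 in ≈ 0.924 in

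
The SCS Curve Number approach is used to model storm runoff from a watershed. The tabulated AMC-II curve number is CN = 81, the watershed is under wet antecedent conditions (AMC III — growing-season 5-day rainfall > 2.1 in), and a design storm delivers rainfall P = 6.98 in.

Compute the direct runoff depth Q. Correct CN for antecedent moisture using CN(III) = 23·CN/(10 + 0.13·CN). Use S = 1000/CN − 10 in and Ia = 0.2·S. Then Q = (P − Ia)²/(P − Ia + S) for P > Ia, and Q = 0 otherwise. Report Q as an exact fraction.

CN(III) from CN(II)=81: (23·81)/(10 + 0.13·81) = 186300/2053 ≈ 90.745
Max retention: S = 1000/(186300/2053) − 10 = 1900/1863 in (≈ 1.020 in)
Ia = 0.2S: 0.2·1.020 = 0.204 in (exactly 380/1863)
Excess rainfall: 6.980 − 0.204 = 6.776 in; P > Ia so Q > 0
Q: (631187/93150)² ÷ (726187/93150) = 398397028969/67644319050 in (≈ 5.890 in)

Q = 398397028969/67644319050 in ≈ 5.890 in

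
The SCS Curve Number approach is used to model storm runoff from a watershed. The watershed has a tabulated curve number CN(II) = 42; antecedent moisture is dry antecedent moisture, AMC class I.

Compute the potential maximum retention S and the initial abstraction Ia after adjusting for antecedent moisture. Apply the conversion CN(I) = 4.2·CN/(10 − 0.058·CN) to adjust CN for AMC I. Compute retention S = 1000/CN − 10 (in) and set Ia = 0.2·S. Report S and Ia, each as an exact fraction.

S = 14500/441 in ≈ 32.880 in; Ia = 2900/441 in ≈ 6.576 in

Adjust CN=42 to AMC I: 4.2·42/(10 − 0.058·42) → (882/5) ÷ (1891/250) = 44100/1891 ≈ 23.321
S = 1000/(44100/1891) − 10 = 14500/441 in ≈ 32.880 in
Ia = 0.2S: 0.2·32.880 = 6.576 in (exactly 2900/441)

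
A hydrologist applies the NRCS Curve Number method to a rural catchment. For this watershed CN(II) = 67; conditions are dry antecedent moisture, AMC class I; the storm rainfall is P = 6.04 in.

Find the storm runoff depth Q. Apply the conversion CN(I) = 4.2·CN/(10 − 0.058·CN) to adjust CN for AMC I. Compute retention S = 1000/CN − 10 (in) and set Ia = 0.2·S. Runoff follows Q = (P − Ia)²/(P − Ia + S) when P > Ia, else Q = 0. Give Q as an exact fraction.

CN(I) from CN(II)=67: (4.2·67)/(10 − 0.058·67) = 46900/1019 ≈ 46.026
S = 1000/(46900/1019) − 10 = 5500/469 in ≈ 11.727 in
Ia = 0.2S: 0.2·11.727 = 2.345 in (exactly 1100/469)
P − Ia = 6.040 − 2.345 = 43319/11725 ≈ 3.695 in (> 0, runoff occurs)
Runoff Q = (P−Ia)²/(P−Ia+S) = (3.695)²/(3.695+11.727) = 1876535761/2120102775 ≈ 0.885 in

Q = 1876535761/2120102775 in ≈ 0.885 in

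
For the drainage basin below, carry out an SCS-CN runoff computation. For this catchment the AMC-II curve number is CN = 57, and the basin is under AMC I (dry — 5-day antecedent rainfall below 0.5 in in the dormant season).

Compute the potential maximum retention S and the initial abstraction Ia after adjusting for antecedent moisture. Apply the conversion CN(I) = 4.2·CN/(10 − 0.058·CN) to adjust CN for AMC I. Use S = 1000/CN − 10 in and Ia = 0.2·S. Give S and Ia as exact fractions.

S = 21500/1197 in ≈ 17.962 in; Ia = 4300/1197 in ≈ 3.592 in

Adjust CN=57 to AMC I: 4.2·57/(10 − 0.058·57) → (1197/5) ÷ (3347/500) = 119700/3347 ≈ 35.763
Max retention: S = 1000/(119700/3347) − 10 = 21500/1197 in (≈ 17.962 in)
Ia = 0.2S: 0.2·17.962 = 3.592 in (exactly 4300/1197)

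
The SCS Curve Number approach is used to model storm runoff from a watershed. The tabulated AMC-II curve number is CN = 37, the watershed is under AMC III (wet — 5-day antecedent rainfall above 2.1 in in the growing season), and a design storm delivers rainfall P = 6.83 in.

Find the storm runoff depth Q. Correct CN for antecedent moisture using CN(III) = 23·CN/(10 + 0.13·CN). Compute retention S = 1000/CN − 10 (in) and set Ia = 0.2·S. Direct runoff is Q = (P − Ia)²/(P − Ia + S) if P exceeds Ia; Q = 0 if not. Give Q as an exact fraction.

CN(III) from CN(II)=37: (23·37)/(10 + 0.13·37) = 85100/1481 ≈ 57.461
S = 1000/(85100/1481) − 10 = 6300/851 in ≈ 7.403 in
Ia = 0.2·(6300/851) = 1260/851 in ≈ 1.481 in
P − Ia = 6.830 − 1.481 = 455233/85100 ≈ 5.349 in (> 0, runoff occurs)
Q: (455233/85100)² ÷ (1085233/85100) = 207237084289/92353328300 in (≈ 2.244 in)

Q = 207237084289/92353328300 in ≈ 2.244 in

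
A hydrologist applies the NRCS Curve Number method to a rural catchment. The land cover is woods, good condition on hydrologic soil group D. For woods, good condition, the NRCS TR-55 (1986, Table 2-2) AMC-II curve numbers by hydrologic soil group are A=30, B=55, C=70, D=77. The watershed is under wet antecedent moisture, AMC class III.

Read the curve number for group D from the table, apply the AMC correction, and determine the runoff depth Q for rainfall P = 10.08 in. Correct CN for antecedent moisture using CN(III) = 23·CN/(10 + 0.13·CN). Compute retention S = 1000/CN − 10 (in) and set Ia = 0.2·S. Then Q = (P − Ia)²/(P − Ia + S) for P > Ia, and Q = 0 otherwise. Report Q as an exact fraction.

NRCS table: woods, good condition, soil group D → CN(II) = 77
CN(III) from CN(II)=77: (23·77)/(10 + 0.13·77) = 7700/87 ≈ 88.506
Retention S: 1000/CN − 10 with CN=88.506 → S = 100/77 ≈ 1.299 in
Ia = 0.2·(100/77) = 20/77 in ≈ 0.260 in
Excess rainfall: 10.080 − 0.260 = 9.820 in; P > Ia so Q > 0
Q: (18904/1925)² ÷ (21404/1925) = 89340304/10300675 in (≈ 8.673 in)

Q = 89340304/10300675 in ≈ 8.673 in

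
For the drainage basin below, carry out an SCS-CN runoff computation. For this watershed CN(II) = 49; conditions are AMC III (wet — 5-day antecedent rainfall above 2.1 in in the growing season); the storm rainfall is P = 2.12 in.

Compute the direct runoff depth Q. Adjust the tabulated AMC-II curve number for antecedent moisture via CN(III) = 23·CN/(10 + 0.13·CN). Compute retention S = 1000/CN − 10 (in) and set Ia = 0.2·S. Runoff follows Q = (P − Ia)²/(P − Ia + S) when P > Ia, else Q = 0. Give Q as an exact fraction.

Q = 1171761361/4556770925 in ≈ 0.257 in

Wet (AMC III): CN(III) = 23·49/(10 + 0.13·49) = 1127/(1637/100) = 112700/1637 ≈ 68.845
Retention S: 1000/CN − 10 with CN=68.845 → S = 5100/1127 ≈ 4.525 in
Ia = 0.2·(5100/1127) = 1020/1127 in ≈ 0.905 in
P − Ia = 2.120 − 0.905 = 34231/28175 ≈ 1.215 in (> 0, runoff occurs)
Q: (34231/28175)² ÷ (161731/28175) = 1171761361/4556770925 in (≈ 0.257 in)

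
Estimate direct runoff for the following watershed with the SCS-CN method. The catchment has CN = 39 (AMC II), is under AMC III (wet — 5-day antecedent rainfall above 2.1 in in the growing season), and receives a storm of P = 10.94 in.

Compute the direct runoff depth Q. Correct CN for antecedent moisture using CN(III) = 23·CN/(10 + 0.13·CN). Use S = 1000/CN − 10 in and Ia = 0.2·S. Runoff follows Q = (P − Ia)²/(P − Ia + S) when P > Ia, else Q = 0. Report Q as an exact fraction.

Q = 184606856281/32949456150 in ≈ 5.603 in

Adjust CN=39 to AMC III: 23·39/(10 + 0.13·39) → 897 ÷ (1507/100) = 89700/1507 ≈ 59.522
Retention S: 1000/CN − 10 with CN=59.522 → S = 6100/897 ≈ 6.800 in
Ia = 0.2S: 0.2·6.800 = 1.360 in (exactly 1220/897)
Since P=10.940 > Ia=1.360: effective rainfall P−Ia = 429659/44850 in
Q: (429659/44850)² ÷ (734659/44850) = 184606856281/32949456150 in (≈ 5.603 in)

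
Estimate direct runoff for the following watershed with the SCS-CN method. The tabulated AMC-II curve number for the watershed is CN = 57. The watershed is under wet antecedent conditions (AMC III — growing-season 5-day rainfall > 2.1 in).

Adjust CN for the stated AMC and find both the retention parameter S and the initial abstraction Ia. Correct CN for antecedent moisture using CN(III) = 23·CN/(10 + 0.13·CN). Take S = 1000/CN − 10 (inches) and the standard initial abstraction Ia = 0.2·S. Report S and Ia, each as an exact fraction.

S = 4300/1311 in ≈ 3.280 in; Ia = 860/1311 in ≈ 0.656 in

CN(III) from CN(II)=57: (23·57)/(10 + 0.13·57) = 131100/1741 ≈ 75.302
Max retention: S = 1000/(131100/1741) − 10 = 4300/1311 in (≈ 3.280 in)
Ia = 0.2·(4300/1311) = 860/1311 in ≈ 0.656 in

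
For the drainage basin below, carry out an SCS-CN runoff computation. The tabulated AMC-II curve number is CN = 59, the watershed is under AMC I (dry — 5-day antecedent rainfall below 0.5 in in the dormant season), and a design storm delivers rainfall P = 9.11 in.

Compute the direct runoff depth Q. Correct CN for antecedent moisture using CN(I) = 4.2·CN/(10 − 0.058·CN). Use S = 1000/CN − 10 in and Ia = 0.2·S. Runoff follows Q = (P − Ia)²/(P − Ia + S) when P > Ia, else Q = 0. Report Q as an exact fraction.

Q = 516571375441/343045523100 in ≈ 1.506 in

CN(I) from CN(II)=59: (4.2·59)/(10 − 0.058·59) = 123900/3289 ≈ 37.671
S = 1000/(123900/3289) − 10 = 20500/1239 in ≈ 16.546 in
Ia = 0.2S: 0.2·16.546 = 3.309 in (exactly 4100/1239)
P − Ia = 9.110 − 3.309 = 718729/123900 ≈ 5.801 in (> 0, runoff occurs)
Q: (718729/123900)² ÷ (2768729/123900) = 516571375441/343045523100 in (≈ 1.506 in)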